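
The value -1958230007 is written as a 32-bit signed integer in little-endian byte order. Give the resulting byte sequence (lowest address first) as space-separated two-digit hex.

09 C8 47 8B

Two's complement of -1958230007 in 32 bits: 1958230007 = 0x74B837F7; invert → 0x8B47C808; add 1 → 0x8B47C809.
Split into bytes (most-significant first): 8B 47 C8 09.
Little-endian: lowest address holds the least-significant byte.
So at ascending addresses the bytes are 09 C8 47 8B.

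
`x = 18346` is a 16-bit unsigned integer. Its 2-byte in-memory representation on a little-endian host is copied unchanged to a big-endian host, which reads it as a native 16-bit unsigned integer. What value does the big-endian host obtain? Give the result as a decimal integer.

18346 in 16-bit hexadecimal is 0x47AA.
Stored little-endian, the bytes at ascending addresses are AA 47.
Read back as big-endian, the last byte is least significant, giving 0xAA47.
0xAA47 = 43591.

43591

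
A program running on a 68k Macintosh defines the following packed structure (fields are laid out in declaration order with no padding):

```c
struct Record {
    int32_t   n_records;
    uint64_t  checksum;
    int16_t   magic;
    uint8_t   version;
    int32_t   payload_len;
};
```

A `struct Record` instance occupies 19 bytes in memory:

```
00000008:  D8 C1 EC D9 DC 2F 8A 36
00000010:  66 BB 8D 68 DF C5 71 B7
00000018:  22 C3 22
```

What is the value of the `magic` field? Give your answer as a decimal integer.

`magic` follows `n_records` (4 B), `checksum` (8 B), so it starts at offset 4 + 8 = 12 and occupies 2 bytes.
Bytes at offsets 12..13: DF C5.
In big-endian order the high byte comes first in memory.
The bytes are already most-significant first: 0xDFC5.
Top bit is set, so as a signed 16-bit value this is 0xDFC5 − 2^16 = -8251.

-8251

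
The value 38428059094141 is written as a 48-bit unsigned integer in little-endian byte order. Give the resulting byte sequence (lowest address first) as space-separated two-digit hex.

7D CC CF 3A F3 22

38428059094141 in hexadecimal, padded to 48 bits, is 0x22F33ACFCC7D.
Split into bytes (most-significant first): 22 F3 3A CF CC 7D.
In little-endian order the low byte comes first in memory.
So at ascending addresses the bytes are 7D CC CF 3A F3 22.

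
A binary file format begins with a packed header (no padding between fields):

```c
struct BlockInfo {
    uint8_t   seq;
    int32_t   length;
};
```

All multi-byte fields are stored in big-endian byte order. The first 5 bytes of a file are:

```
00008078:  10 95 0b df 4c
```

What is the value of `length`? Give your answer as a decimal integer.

`length` follows `seq` (1 byte), so it starts at byte offset 1 and occupies 4 bytes.
Bytes at offsets 1..4: 95 0B DF 4C.
Big-endian: lowest address holds the most-significant byte.
The bytes are already most-significant first: 0x950BDF4C.
Top bit is set, so as a signed 32-bit value this is 0x950BDF4C − 2^32 = -1794384052.

-1794384052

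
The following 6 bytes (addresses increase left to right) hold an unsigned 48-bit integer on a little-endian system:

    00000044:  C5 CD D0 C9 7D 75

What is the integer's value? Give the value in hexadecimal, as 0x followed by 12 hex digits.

0x757DC9D0CDC5

Little-endian stores the least-significant byte at the lowest address.
Reassemble most-significant byte first: 75 7D C9 D0 CD C5 → 0x757DC9D0CDC5.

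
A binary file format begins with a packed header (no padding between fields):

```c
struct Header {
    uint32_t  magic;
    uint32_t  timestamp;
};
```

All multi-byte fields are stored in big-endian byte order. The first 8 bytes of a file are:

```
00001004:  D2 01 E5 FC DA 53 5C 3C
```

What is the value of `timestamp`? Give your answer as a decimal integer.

`timestamp` follows `magic` (4 bytes), so it starts at byte offset 4 and occupies 4 bytes.
Bytes at offsets 4..7: DA 53 5C 3C.
Big-endian stores the most-significant byte at the lowest address.
The bytes are already most-significant first: 0xDA535C3C.
0xDA535C3C = 3662896188.

3662896188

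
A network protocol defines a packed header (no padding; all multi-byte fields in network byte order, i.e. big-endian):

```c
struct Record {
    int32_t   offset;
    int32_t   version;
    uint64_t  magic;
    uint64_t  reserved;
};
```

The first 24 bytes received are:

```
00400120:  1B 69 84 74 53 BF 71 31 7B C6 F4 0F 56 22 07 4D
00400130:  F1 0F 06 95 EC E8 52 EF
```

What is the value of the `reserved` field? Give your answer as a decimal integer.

17370109528785834735

`reserved` follows `offset` (4 B), `version` (4 B), `magic` (8 B), so it starts at offset 4 + 4 + 8 = 16 and occupies 8 bytes.
Bytes at offsets 16..23: F1 0F 06 95 EC E8 52 EF.
Big-endian: lowest address holds the most-significant byte.
The bytes are already most-significant first: 0xF10F0695ECE852EF.
0xF10F0695ECE852EF = 17370109528785834735.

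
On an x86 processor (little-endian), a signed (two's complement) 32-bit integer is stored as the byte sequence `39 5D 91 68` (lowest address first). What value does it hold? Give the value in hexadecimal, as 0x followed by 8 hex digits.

0x68915D39

Little-endian: lowest address holds the least-significant byte.
Reassemble most-significant byte first: 68 91 5D 39 → 0x68915D39.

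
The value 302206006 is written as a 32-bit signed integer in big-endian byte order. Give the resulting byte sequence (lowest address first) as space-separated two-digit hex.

302206006 in hexadecimal, padded to 32 bits, is 0x12034C36.
Split into bytes (most-significant first): 12 03 4C 36.
Big-endian stores the most-significant byte at the lowest address.
So the memory order matches the most-significant-first order: 12 03 4C 36.

12 03 4C 36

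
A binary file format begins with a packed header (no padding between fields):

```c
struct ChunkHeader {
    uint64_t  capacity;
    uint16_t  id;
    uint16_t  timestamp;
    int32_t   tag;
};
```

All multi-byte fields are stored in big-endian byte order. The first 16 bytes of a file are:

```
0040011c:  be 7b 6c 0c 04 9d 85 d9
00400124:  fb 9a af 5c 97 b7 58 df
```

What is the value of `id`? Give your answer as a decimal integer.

`id` follows `capacity` (8 bytes), so it starts at byte offset 8 and occupies 2 bytes.
Bytes at offsets 8..9: FB 9A.
In big-endian order the high byte comes first in memory.
The bytes are already most-significant first: 0xFB9A.
0xFB9A = 64410.

64410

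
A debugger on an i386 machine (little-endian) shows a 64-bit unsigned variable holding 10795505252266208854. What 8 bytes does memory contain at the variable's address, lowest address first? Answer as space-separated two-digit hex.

56 EE 30 74 D4 56 D1 95

10795505252266208854 in hexadecimal, padded to 64 bits, is 0x95D156D47430EE56.
Split into bytes (most-significant first): 95 D1 56 D4 74 30 EE 56.
Little-endian: lowest address holds the least-significant byte.
So at ascending addresses the bytes are 56 EE 30 74 D4 56 D1 95.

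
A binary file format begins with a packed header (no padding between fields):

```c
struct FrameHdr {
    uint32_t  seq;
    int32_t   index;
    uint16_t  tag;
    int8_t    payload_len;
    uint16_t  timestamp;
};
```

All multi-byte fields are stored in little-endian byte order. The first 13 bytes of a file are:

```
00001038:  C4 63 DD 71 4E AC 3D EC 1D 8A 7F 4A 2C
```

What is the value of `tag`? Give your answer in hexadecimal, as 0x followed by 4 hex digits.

`tag` follows `seq` (4 B), `index` (4 B), so it starts at offset 4 + 4 = 8 and occupies 2 bytes.
Bytes at offsets 8..9: 1D 8A.
Little-endian stores the least-significant byte at the lowest address.
Reassemble most-significant byte first: 8A 1D → 0x8A1D.

0x8A1D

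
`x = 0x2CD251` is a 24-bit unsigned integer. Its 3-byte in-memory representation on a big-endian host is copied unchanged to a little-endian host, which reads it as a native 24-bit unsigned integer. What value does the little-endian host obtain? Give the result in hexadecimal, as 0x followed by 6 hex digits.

0x51D22C

Stored big-endian, the bytes at ascending addresses are 2C D2 51.
Read back as little-endian, the first byte is least significant, giving 0x51D22C.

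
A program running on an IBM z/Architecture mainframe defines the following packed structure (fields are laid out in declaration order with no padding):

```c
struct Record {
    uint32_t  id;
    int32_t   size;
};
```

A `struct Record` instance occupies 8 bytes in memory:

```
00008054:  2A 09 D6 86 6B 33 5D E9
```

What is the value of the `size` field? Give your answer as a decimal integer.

`size` follows `id` (4 bytes), so it starts at byte offset 4 and occupies 4 bytes.
Bytes at offsets 4..7: 6B 33 5D E9.
Big-endian: lowest address holds the most-significant byte.
The bytes are already most-significant first: 0x6B335DE9.
0x6B335DE9 = 1798528489.

1798528489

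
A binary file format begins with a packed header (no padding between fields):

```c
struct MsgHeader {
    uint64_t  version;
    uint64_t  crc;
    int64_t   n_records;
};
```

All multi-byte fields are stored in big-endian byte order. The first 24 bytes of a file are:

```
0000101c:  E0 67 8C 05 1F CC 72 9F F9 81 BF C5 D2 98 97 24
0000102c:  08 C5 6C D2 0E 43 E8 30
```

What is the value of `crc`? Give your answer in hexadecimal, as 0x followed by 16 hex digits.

`crc` follows `version` (8 bytes), so it starts at byte offset 8 and occupies 8 bytes.
Bytes at offsets 8..15: F9 81 BF C5 D2 98 97 24.
Big-endian: lowest address holds the most-significant byte.
The bytes are already most-significant first: 0xF981BFC5D2989724.

0xF981BFC5D2989724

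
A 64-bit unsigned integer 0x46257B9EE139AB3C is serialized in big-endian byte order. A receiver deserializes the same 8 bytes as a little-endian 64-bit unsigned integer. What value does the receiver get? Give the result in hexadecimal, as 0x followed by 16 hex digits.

0x3CAB39E19E7B2546

Stored big-endian, the bytes at ascending addresses are 46 25 7B 9E E1 39 AB 3C.
Read back as little-endian, the first byte is least significant, giving 0x3CAB39E19E7B2546.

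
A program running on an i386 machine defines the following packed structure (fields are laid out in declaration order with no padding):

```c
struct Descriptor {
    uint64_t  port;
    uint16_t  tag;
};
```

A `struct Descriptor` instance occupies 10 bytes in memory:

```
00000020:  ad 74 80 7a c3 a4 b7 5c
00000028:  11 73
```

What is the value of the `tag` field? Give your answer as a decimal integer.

29457

`tag` follows `port` (8 bytes), so it starts at byte offset 8 and occupies 2 bytes.
Bytes at offsets 8..9: 11 73.
In little-endian order the low byte comes first in memory.
Reassemble most-significant byte first: 73 11 → 0x7311.
0x7311 = 29457.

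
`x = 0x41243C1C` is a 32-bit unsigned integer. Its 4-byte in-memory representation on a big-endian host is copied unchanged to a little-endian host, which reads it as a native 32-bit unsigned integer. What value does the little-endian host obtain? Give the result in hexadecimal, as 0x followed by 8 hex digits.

Stored big-endian, the bytes at ascending addresses are 41 24 3C 1C.
Read back as little-endian, the first byte is least significant, giving 0x1C3C2441.

0x1C3C2441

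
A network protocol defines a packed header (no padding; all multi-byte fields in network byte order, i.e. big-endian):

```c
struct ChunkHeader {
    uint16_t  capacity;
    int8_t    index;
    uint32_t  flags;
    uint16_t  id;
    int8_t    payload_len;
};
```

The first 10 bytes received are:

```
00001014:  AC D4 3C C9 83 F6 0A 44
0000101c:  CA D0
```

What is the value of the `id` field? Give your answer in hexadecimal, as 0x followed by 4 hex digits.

`id` follows `capacity` (2 B), `index` (1 B), `flags` (4 B), so it starts at offset 2 + 1 + 4 = 7 and occupies 2 bytes.
Bytes at offsets 7..8: 44 CA.
In big-endian order the high byte comes first in memory.
The bytes are already most-significant first: 0x44CA.

0x44CA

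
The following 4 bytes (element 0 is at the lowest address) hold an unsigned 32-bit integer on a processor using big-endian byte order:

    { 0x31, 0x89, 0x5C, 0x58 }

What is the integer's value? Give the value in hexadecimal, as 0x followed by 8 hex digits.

0x31895C58

In big-endian order the high byte comes first in memory.
The bytes are already most-significant first: 0x31895C58.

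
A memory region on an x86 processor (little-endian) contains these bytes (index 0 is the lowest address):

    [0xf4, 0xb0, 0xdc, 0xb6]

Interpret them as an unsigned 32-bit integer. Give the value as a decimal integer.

Little-endian stores the least-significant byte at the lowest address.
Reassemble most-significant byte first: B6 DC B0 F4 → 0xB6DCB0F4.
0xB6DCB0F4 = 3067916532.

3067916532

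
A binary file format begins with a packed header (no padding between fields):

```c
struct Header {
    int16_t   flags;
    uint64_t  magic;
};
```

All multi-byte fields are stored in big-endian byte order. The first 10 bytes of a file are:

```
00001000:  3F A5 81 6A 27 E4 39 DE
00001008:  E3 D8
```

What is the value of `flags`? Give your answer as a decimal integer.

`flags` is the first field, at byte offset 0, occupying 2 bytes.
Bytes at offsets 0..1: 3F A5.
Big-endian stores the most-significant byte at the lowest address.
The bytes are already most-significant first: 0x3FA5.
0x3FA5 = 16293.

16293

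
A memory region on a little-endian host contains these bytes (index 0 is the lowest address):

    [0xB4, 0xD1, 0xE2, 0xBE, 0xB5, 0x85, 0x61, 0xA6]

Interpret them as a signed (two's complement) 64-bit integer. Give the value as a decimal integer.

Little-endian: lowest address holds the least-significant byte.
Reassemble most-significant byte first: A6 61 85 B5 BE E2 D1 B4 → 0xA66185B5BEE2D1B4.
Top bit is set, so as a signed 64-bit value this is 0xA66185B5BEE2D1B4 − 2^64 = -6457733375034469964.

-6457733375034469964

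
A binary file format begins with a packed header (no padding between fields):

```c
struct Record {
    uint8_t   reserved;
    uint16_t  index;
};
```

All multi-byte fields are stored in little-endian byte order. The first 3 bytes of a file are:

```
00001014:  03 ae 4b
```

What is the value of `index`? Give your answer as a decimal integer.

19374

`index` follows `reserved` (1 byte), so it starts at byte offset 1 and occupies 2 bytes.
Bytes at offsets 1..2: AE 4B.
Little-endian stores the least-significant byte at the lowest address.
Reassemble most-significant byte first: 4B AE → 0x4BAE.
0x4BAE = 19374.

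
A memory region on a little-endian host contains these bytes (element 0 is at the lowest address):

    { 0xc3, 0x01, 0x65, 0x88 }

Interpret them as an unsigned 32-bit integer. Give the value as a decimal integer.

2288320963

Little-endian: lowest address holds the least-significant byte.
Reassemble most-significant byte first: 88 65 01 C3 → 0x886501C3.
0x886501C3 = 2288320963.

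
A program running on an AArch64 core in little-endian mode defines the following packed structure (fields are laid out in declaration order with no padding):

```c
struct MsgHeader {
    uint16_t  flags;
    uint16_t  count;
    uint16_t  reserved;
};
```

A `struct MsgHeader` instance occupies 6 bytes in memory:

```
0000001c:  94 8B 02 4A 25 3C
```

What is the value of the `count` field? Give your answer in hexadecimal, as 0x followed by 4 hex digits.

0x4A02

`count` follows `flags` (2 bytes), so it starts at byte offset 2 and occupies 2 bytes.
Bytes at offsets 2..3: 02 4A.
Little-endian: lowest address holds the least-significant byte.
Reassemble most-significant byte first: 4A 02 → 0x4A02.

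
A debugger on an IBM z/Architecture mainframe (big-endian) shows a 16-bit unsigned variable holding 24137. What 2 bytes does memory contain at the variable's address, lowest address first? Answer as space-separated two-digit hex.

24137 in hexadecimal, padded to 16 bits, is 0x5E49.
Split into bytes (most-significant first): 5E 49.
Big-endian stores the most-significant byte at the lowest address.
So the memory order matches the most-significant-first order: 5E 49.

5E 49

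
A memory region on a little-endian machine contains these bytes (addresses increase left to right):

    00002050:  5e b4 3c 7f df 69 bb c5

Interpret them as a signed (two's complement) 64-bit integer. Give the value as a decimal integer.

-4198645818959547298

Little-endian: lowest address holds the least-significant byte.
Reassemble most-significant byte first: C5 BB 69 DF 7F 3C B4 5E → 0xC5BB69DF7F3CB45E.
Top bit is set, so as a signed 64-bit value this is 0xC5BB69DF7F3CB45E − 2^64 = -4198645818959547298.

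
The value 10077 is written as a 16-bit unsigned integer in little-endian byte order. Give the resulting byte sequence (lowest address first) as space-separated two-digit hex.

10077 in hexadecimal, padded to 16 bits, is 0x275D.
Split into bytes (most-significant first): 27 5D.
In little-endian order the low byte comes first in memory.
So at ascending addresses the bytes are 5D 27.

5D 27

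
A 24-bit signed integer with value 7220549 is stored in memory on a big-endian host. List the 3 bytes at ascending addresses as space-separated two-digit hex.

7220549 in hexadecimal, padded to 24 bits, is 0x6E2D45.
Split into bytes (most-significant first): 6E 2D 45.
Big-endian: lowest address holds the most-significant byte.
So the memory order matches the most-significant-first order: 6E 2D 45.

6E 2D 45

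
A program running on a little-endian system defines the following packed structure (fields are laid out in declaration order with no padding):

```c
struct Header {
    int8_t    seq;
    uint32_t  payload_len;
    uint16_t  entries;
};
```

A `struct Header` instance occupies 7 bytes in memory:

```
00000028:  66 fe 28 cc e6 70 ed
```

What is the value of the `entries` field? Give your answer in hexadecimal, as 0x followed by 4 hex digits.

`entries` follows `seq` (1 B), `payload_len` (4 B), so it starts at offset 1 + 4 = 5 and occupies 2 bytes.
Bytes at offsets 5..6: 70 ED.
Little-endian: lowest address holds the least-significant byte.
Reassemble most-significant byte first: ED 70 → 0xED70.

0xED70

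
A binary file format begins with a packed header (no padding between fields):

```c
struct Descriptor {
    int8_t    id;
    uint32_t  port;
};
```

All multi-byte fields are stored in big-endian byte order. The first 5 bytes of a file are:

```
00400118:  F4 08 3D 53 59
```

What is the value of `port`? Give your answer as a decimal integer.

138236761

`port` follows `id` (1 byte), so it starts at byte offset 1 and occupies 4 bytes.
Bytes at offsets 1..4: 08 3D 53 59.
Big-endian: lowest address holds the most-significant byte.
The bytes are already most-significant first: 0x083D5359.
0x083D5359 = 138236761.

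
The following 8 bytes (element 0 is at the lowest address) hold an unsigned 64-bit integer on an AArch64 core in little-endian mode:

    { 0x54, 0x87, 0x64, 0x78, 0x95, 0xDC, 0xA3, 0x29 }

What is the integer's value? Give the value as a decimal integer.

3000484311286974292

In little-endian order the low byte comes first in memory.
Reassemble most-significant byte first: 29 A3 DC 95 78 64 87 54 → 0x29A3DC9578648754.
0x29A3DC9578648754 = 3000484311286974292.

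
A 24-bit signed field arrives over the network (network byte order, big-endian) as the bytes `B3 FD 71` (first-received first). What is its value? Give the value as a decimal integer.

-4981391

Big-endian stores the most-significant byte at the lowest address.
The bytes are already most-significant first: 0xB3FD71.
Top bit is set, so as a signed 24-bit value this is 0xB3FD71 − 2^24 = -4981391.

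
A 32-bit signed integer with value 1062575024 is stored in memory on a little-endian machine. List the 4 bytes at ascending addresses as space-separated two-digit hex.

B0 9B 55 3F

1062575024 in hexadecimal, padded to 32 bits, is 0x3F559BB0.
Split into bytes (most-significant first): 3F 55 9B B0.
Little-endian: lowest address holds the least-significant byte.
So at ascending addresses the bytes are B0 9B 55 3F.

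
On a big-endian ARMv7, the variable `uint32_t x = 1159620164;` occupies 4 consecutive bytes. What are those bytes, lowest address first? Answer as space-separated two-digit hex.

1159620164 in hexadecimal, padded to 32 bits, is 0x451E6644.
Split into bytes (most-significant first): 45 1E 66 44.
Big-endian: lowest address holds the most-significant byte.
So the memory order matches the most-significant-first order: 45 1E 66 44.

45 1E 66 44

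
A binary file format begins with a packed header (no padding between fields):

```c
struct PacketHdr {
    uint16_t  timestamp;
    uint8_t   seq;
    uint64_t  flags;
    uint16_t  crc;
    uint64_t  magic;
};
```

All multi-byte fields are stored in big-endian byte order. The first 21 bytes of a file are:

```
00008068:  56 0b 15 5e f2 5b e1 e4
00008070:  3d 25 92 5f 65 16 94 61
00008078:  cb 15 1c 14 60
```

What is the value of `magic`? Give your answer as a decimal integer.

1627032890248008800

`magic` follows `timestamp` (2 B), `seq` (1 B), `flags` (8 B), `crc` (2 B), so it starts at offset 2 + 1 + 8 + 2 = 13 and occupies 8 bytes.
Bytes at offsets 13..20: 16 94 61 CB 15 1C 14 60.
Big-endian: lowest address holds the most-significant byte.
The bytes are already most-significant first: 0x169461CB151C1460.
0x169461CB151C1460 = 1627032890248008800.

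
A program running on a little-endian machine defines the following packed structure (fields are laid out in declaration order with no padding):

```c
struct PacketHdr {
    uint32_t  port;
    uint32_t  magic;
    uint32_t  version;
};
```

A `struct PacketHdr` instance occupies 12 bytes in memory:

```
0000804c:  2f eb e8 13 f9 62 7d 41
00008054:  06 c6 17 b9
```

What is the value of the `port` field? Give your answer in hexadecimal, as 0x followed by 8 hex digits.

`port` is the first field, at byte offset 0, occupying 4 bytes.
Bytes at offsets 0..3: 2F EB E8 13.
Little-endian stores the least-significant byte at the lowest address.
Reassemble most-significant byte first: 13 E8 EB 2F → 0x13E8EB2F.

0x13E8EB2F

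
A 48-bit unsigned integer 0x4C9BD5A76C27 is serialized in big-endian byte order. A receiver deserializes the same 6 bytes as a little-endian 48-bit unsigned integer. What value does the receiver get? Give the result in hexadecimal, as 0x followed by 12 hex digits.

Stored big-endian, the bytes at ascending addresses are 4C 9B D5 A7 6C 27.
Read back as little-endian, the first byte is least significant, giving 0x276CA7D59B4C.

0x276CA7D59B4C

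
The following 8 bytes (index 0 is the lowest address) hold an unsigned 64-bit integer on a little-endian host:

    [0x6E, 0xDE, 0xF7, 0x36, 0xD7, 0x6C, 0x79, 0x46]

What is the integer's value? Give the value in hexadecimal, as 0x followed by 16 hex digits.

Little-endian stores the least-significant byte at the lowest address.
Reassemble most-significant byte first: 46 79 6C D7 36 F7 DE 6E → 0x46796CD736F7DE6E.

0x46796CD736F7DE6E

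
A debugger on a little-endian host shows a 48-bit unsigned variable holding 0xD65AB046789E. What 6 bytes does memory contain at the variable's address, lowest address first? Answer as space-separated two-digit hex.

9E 78 46 B0 5A D6

Split into bytes (most-significant first): D6 5A B0 46 78 9E.
Little-endian stores the least-significant byte at the lowest address.
So at ascending addresses the bytes are 9E 78 46 B0 5A D6.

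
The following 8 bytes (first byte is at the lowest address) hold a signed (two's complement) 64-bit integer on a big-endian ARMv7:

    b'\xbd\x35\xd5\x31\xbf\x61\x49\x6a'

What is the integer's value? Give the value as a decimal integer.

-4812706217134569110

In big-endian order the high byte comes first in memory.
The bytes are already most-significant first: 0xBD35D531BF61496A.
Top bit is set, so as a signed 64-bit value this is 0xBD35D531BF61496A − 2^64 = -4812706217134569110.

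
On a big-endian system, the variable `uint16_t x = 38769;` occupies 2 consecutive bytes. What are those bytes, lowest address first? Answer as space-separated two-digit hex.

38769 in hexadecimal, padded to 16 bits, is 0x9771.
Split into bytes (most-significant first): 97 71.
Big-endian stores the most-significant byte at the lowest address.
So the memory order matches the most-significant-first order: 97 71.

97 71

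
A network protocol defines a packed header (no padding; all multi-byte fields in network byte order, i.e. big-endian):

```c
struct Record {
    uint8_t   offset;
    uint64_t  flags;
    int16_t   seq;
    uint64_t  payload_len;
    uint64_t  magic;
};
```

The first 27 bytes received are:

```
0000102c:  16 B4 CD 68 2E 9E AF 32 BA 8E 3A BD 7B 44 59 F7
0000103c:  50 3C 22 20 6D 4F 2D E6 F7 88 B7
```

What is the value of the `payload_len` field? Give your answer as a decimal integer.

13653581848495799330

`payload_len` follows `offset` (1 B), `flags` (8 B), `seq` (2 B), so it starts at offset 1 + 8 + 2 = 11 and occupies 8 bytes.
Bytes at offsets 11..18: BD 7B 44 59 F7 50 3C 22.
Big-endian: lowest address holds the most-significant byte.
The bytes are already most-significant first: 0xBD7B4459F7503C22.
0xBD7B4459F7503C22 = 13653581848495799330.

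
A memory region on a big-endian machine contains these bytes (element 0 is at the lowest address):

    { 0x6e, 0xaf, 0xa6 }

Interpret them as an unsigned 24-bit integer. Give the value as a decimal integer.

7253926

In big-endian order the high byte comes first in memory.
The bytes are already most-significant first: 0x6EAFA6.
0x6EAFA6 = 7253926.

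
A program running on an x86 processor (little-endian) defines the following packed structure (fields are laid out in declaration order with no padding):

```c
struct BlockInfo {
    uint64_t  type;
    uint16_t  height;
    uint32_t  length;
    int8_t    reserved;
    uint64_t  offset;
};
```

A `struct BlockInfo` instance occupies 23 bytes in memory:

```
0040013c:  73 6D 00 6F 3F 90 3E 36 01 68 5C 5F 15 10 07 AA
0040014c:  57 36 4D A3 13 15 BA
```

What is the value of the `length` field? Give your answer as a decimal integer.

269836124

`length` follows `type` (8 B), `height` (2 B), so it starts at offset 8 + 2 = 10 and occupies 4 bytes.
Bytes at offsets 10..13: 5C 5F 15 10.
Little-endian: lowest address holds the least-significant byte.
Reassemble most-significant byte first: 10 15 5F 5C → 0x10155F5C.
0x10155F5C = 269836124.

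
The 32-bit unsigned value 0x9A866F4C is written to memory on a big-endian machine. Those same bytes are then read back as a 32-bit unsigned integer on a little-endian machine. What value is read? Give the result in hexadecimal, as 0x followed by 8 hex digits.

Stored big-endian, the bytes at ascending addresses are 9A 86 6F 4C.
Read back as little-endian, the first byte is least significant, giving 0x4C6F869A.

0x4C6F869A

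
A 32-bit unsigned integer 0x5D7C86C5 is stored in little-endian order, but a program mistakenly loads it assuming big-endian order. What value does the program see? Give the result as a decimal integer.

3313925213

Stored little-endian, the bytes at ascending addresses are C5 86 7C 5D.
Read back as big-endian, the last byte is least significant, giving 0xC5867C5D.
0xC5867C5D = 3313925213.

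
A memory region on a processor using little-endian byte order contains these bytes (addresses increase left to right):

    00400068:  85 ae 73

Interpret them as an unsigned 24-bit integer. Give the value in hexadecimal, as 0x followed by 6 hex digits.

Little-endian stores the least-significant byte at the lowest address.
Reassemble most-significant byte first: 73 AE 85 → 0x73AE85.

0x73AE85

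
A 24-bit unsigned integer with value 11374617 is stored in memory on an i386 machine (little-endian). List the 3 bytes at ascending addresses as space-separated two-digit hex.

11374617 in hexadecimal, padded to 24 bits, is 0xAD9019.
Split into bytes (most-significant first): AD 90 19.
Little-endian: lowest address holds the least-significant byte.
So at ascending addresses the bytes are 19 90 AD.

19 90 AD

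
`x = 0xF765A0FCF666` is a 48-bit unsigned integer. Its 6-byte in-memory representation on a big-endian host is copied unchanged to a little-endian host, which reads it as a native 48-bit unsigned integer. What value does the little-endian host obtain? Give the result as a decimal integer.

Stored big-endian, the bytes at ascending addresses are F7 65 A0 FC F6 66.
Read back as little-endian, the first byte is least significant, giving 0x66F6FCA065F7.
0x66F6FCA065F7 = 113210986358263.

113210986358263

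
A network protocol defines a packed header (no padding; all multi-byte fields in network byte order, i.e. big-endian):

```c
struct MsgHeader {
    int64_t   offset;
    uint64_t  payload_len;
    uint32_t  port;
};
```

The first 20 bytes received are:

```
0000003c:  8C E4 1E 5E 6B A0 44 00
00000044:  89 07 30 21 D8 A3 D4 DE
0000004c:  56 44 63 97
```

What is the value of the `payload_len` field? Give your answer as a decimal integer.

9873913629959771358

`payload_len` follows `offset` (8 bytes), so it starts at byte offset 8 and occupies 8 bytes.
Bytes at offsets 8..15: 89 07 30 21 D8 A3 D4 DE.
Big-endian: lowest address holds the most-significant byte.
The bytes are already most-significant first: 0x89073021D8A3D4DE.
0x89073021D8A3D4DE = 9873913629959771358.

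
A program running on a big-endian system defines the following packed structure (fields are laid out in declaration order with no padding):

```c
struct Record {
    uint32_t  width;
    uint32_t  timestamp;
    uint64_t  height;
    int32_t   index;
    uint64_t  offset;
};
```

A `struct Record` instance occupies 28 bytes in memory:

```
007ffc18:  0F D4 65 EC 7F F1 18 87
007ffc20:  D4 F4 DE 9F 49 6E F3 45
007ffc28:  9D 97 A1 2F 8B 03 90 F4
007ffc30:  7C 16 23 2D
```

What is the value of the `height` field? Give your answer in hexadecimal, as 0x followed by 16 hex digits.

`height` follows `width` (4 B), `timestamp` (4 B), so it starts at offset 4 + 4 = 8 and occupies 8 bytes.
Bytes at offsets 8..15: D4 F4 DE 9F 49 6E F3 45.
In big-endian order the high byte comes first in memory.
The bytes are already most-significant first: 0xD4F4DE9F496EF345.

0xD4F4DE9F496EF345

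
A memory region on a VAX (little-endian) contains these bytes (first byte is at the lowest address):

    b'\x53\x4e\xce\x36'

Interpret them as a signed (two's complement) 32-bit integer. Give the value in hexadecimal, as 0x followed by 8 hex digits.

0x36CE4E53

In little-endian order the low byte comes first in memory.
Reassemble most-significant byte first: 36 CE 4E 53 → 0x36CE4E53.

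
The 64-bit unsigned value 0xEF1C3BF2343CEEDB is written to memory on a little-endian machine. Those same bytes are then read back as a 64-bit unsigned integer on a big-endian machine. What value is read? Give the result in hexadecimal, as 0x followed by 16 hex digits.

Stored little-endian, the bytes at ascending addresses are DB EE 3C 34 F2 3B 1C EF.
Read back as big-endian, the last byte is least significant, giving 0xDBEE3C34F23B1CEF.

0xDBEE3C34F23B1CEF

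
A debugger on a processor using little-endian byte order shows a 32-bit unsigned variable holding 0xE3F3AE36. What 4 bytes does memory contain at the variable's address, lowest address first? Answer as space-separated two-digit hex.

36 AE F3 E3

Split into bytes (most-significant first): E3 F3 AE 36.
Little-endian: lowest address holds the least-significant byte.
So at ascending addresses the bytes are 36 AE F3 E3.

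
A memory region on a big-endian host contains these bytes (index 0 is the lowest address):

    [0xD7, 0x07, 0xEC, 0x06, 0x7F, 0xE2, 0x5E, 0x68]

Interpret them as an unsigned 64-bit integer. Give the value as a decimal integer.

In big-endian order the high byte comes first in memory.
The bytes are already most-significant first: 0xD707EC067FE25E68.
0xD707EC067FE25E68 = 15494612555650981480.

15494612555650981480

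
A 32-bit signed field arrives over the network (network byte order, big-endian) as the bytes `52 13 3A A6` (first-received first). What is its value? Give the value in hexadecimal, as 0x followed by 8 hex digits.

Big-endian: lowest address holds the most-significant byte.
The bytes are already most-significant first: 0x52133AA6.

0x52133AA6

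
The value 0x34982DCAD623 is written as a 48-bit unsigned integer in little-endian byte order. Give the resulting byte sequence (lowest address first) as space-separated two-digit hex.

Split into bytes (most-significant first): 34 98 2D CA D6 23.
Little-endian stores the least-significant byte at the lowest address.
So at ascending addresses the bytes are 23 D6 CA 2D 98 34.

23 D6 CA 2D 98 34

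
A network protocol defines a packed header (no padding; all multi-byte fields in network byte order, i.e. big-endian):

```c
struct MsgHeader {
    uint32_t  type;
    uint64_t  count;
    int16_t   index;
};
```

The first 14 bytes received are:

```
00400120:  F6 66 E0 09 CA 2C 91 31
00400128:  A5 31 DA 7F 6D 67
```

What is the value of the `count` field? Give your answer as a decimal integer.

14568178537047644799

`count` follows `type` (4 bytes), so it starts at byte offset 4 and occupies 8 bytes.
Bytes at offsets 4..11: CA 2C 91 31 A5 31 DA 7F.
Big-endian: lowest address holds the most-significant byte.
The bytes are already most-significant first: 0xCA2C9131A531DA7F.
0xCA2C9131A531DA7F = 14568178537047644799.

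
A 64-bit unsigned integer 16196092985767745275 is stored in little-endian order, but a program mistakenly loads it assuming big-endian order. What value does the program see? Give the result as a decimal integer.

18146939747498771680

16196092985767745275 in 64-bit hexadecimal is 0xE0C414C28DE1D6FB.
Stored little-endian, the bytes at ascending addresses are FB D6 E1 8D C2 14 C4 E0.
Read back as big-endian, the last byte is least significant, giving 0xFBD6E18DC214C4E0.
0xFBD6E18DC214C4E0 = 18146939747498771680.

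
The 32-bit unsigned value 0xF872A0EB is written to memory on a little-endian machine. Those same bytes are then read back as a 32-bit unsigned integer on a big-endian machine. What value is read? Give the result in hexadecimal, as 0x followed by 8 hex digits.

Stored little-endian, the bytes at ascending addresses are EB A0 72 F8.
Read back as big-endian, the last byte is least significant, giving 0xEBA072F8.

0xEBA072F8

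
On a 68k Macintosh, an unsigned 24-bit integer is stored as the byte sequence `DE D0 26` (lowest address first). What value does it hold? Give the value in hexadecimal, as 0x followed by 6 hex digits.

0xDED026

In big-endian order the high byte comes first in memory.
The bytes are already most-significant first: 0xDED026.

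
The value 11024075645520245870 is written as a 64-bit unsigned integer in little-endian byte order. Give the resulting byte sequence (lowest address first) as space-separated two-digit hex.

6E F4 44 3C 64 62 FD 98

11024075645520245870 in hexadecimal, padded to 64 bits, is 0x98FD62643C44F46E.
Split into bytes (most-significant first): 98 FD 62 64 3C 44 F4 6E.
In little-endian order the low byte comes first in memory.
So at ascending addresses the bytes are 6E F4 44 3C 64 62 FD 98.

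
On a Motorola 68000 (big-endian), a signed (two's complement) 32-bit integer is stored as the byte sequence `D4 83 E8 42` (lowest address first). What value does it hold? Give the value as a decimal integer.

Big-endian stores the most-significant byte at the lowest address.
The bytes are already most-significant first: 0xD483E842.
Top bit is set, so as a signed 32-bit value this is 0xD483E842 − 2^32 = -729552830.

-729552830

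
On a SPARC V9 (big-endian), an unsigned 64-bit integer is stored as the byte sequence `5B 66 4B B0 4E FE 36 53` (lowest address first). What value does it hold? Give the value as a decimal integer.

Big-endian: lowest address holds the most-significant byte.
The bytes are already most-significant first: 0x5B664BB04EFE3653.
0x5B664BB04EFE3653 = 6586034725687539283.

6586034725687539283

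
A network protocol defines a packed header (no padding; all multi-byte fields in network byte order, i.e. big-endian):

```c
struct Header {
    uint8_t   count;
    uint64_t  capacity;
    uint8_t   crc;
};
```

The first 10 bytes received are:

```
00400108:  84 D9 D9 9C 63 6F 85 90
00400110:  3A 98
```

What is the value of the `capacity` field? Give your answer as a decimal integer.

`capacity` follows `count` (1 byte), so it starts at byte offset 1 and occupies 8 bytes.
Bytes at offsets 1..8: D9 D9 9C 63 6F 85 90 3A.
Big-endian: lowest address holds the most-significant byte.
The bytes are already most-significant first: 0xD9D99C636F85903A.
0xD9D99C636F85903A = 15697749927063294010.

15697749927063294010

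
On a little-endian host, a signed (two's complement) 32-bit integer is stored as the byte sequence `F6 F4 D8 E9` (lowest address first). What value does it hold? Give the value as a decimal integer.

-371657482

Little-endian stores the least-significant byte at the lowest address.
Reassemble most-significant byte first: E9 D8 F4 F6 → 0xE9D8F4F6.
Top bit is set, so as a signed 32-bit value this is 0xE9D8F4F6 − 2^32 = -371657482.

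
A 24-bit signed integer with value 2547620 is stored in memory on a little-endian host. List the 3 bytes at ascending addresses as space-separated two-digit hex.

A4 DF 26

2547620 in hexadecimal, padded to 24 bits, is 0x26DFA4.
Split into bytes (most-significant first): 26 DF A4.
In little-endian order the low byte comes first in memory.
So at ascending addresses the bytes are A4 DF 26.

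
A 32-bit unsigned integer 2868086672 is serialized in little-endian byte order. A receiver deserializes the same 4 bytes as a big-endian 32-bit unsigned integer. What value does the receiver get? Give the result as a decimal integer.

2868086672 in 32-bit hexadecimal is 0xAAF38790.
Stored little-endian, the bytes at ascending addresses are 90 87 F3 AA.
Read back as big-endian, the last byte is least significant, giving 0x9087F3AA.
0x9087F3AA = 2424828842.

2424828842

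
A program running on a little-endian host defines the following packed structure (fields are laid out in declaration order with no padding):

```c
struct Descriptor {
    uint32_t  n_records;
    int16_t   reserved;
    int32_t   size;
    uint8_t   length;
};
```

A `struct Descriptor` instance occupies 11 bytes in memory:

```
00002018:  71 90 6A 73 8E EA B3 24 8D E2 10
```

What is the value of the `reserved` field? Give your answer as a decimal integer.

`reserved` follows `n_records` (4 bytes), so it starts at byte offset 4 and occupies 2 bytes.
Bytes at offsets 4..5: 8E EA.
In little-endian order the low byte comes first in memory.
Reassemble most-significant byte first: EA 8E → 0xEA8E.
Top bit is set, so as a signed 16-bit value this is 0xEA8E − 2^16 = -5490.

-5490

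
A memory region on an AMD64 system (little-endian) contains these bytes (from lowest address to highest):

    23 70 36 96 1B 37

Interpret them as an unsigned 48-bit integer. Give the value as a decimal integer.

In little-endian order the low byte comes first in memory.
Reassemble most-significant byte first: 37 1B 96 36 70 23 → 0x371B96367023.
0x371B96367023 = 60591623794723.

60591623794723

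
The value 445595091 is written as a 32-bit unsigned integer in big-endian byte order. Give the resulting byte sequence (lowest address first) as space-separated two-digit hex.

445595091 in hexadecimal, padded to 32 bits, is 0x1A8F3DD3.
Split into bytes (most-significant first): 1A 8F 3D D3.
Big-endian stores the most-significant byte at the lowest address.
So the memory order matches the most-significant-first order: 1A 8F 3D D3.

1A 8F 3D D3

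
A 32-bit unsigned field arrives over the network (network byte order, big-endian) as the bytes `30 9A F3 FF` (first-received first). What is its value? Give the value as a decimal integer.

815461375

Big-endian: lowest address holds the most-significant byte.
The bytes are already most-significant first: 0x309AF3FF.
0x309AF3FF = 815461375.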